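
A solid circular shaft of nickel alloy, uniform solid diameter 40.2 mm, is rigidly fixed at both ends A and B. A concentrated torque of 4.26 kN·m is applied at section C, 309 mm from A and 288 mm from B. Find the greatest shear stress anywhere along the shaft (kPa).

173000 kPa

With uniform GJ and both ends fixed, compatibility θ_AC = θ_CB gives T_A·a = T_B·b, together with T_A + T_B = T₀.
T_A = T₀·b/(a+b) = 4260·288/597.0 = 2055 N·m; T_B = 2205 N·m.
τ in each portion: τ_AC = 1.61×10^8 Pa, τ_CB = 1.73×10^8 Pa; maximum is in CB.
τ_max = T_CB·r/J = 2205·0.0201/2.56×10^-7 = 1.729×10^8 Pa.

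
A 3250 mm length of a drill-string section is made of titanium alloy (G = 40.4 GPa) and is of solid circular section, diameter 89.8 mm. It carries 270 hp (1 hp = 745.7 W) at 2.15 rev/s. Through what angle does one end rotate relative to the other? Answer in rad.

0.188 rad

ω = 2π·2.15 = 13.51 rad/s, so T = P/ω = 270×745.7 / 13.51 = 14900 N·m.
J = πd⁴/32 = π(0.0898)⁴/32 = 6.384×10^-6 m⁴.
θ = T·L/(G·J) = 14900 × 3.25 / (40.4×10⁹ × 6.384×10^-6) = 0.1878 rad.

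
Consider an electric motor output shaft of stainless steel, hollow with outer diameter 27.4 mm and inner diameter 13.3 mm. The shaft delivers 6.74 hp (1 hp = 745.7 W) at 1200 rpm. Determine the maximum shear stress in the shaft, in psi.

1520 psi

ω = 2π·1200/60 = 125.7 rad/s, so T = P/ω = 6.74×745.7 / 125.7 = 40.00 N·m.
J = π(d_o⁴ − d_i⁴)/32 = π(0.0274⁴ − 0.0133⁴)/32 = 5.226×10^-8 m⁴.
τ_max = T·r/J = 40.00 × 0.0137 / 5.226×10^-8 = 1.048×10^7 Pa.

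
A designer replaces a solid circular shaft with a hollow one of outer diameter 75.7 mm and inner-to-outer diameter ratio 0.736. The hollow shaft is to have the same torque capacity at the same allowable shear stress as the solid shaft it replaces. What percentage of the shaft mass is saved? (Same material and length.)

42.2 %

Equal τ_max and T ⇒ the solid shaft needs d_s³ = d_o³(1−k⁴), so d_s = 75.7·(1−0.736⁴)^(1/3) = 67.42 mm.
Area ratio A_h/A_s = d_o²(1−k²)/d_s² = (1−k²)/(1−k⁴)^(2/3) = 0.5777.
Mass saving = 1 − 0.5777 = 42.2 %.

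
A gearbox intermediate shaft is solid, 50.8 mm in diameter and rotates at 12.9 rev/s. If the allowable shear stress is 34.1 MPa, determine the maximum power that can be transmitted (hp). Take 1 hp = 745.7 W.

J = πd⁴/32 = π(0.0508)⁴/32 = 6.538×10^-7 m⁴.
T_max = τ_allow·J/r = 3.41×10^7 × 6.538×10^-7 / 0.0254 = 877.8 N·m.
ω = 2π·12.9 = 81.05 rad/s, so P_max = T_max·ω = 7.115×10^4 W.

95.4 hp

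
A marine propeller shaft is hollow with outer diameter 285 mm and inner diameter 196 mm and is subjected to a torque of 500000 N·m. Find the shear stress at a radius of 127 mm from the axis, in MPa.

J = π(d_o⁴ − d_i⁴)/32 = π(0.285⁴ − 0.196⁴)/32 = 5.028×10^-4 m⁴.
Shear stress varies linearly with radius: τ = T·r/J = 500000 × 0.127 / 5.028×10^-4 = 1.263×10^8 Pa.

126 MPa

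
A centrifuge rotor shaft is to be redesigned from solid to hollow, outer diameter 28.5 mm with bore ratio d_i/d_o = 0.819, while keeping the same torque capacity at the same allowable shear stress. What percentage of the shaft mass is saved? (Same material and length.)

Equal τ_max and T ⇒ the solid shaft needs d_s³ = d_o³(1−k⁴), so d_s = 28.5·(1−0.819⁴)^(1/3) = 23.35 mm.
Area ratio A_h/A_s = d_o²(1−k²)/d_s² = (1−k²)/(1−k⁴)^(2/3) = 0.4904.
Mass saving = 1 − 0.4904 = 51.0 %.

51.0 %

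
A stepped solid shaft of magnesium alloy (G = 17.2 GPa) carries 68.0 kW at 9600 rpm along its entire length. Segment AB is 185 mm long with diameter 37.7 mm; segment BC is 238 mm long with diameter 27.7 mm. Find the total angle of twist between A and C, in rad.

ω = 2π·9600/60 = 1005 rad/s, so T = P/ω = 68.0×10³ / 1005 = 67.64 N·m.
J_AB = π(0.0377)⁴/32 = 1.98×10^-7 m⁴; J_BC = π(0.0277)⁴/32 = 5.78×10^-8 m⁴.
θ = (T/G)·Σ L_i/J_i = (67.64/17.2×10⁹)·(0.185/1.98×10^-7 + 0.238/5.78×10^-8) = 0.01986 rad.

0.0199 rad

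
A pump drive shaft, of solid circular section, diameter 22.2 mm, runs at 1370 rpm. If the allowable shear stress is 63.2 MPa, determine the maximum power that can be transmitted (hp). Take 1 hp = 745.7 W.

J = πd⁴/32 = π(0.0222)⁴/32 = 2.385×10^-8 m⁴.
T_max = τ_allow·J/r = 6.32×10^7 × 2.385×10^-8 / 0.0111 = 135.8 N·m.
ω = 2π·1370/60 = 143.5 rad/s, so P_max = T_max·ω = 1.948×10^4 W.

26.1 hp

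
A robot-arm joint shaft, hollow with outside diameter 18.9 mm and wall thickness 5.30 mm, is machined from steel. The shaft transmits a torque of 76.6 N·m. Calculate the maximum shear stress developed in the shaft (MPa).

60.0 MPa

J = π(d_o⁴ − d_i⁴)/32 = π(0.0189⁴ − 0.00830⁴)/32 = 1.206×10^-8 m⁴.
τ_max = T·r/J = 76.60 × 0.00945 / 1.206×10^-8 = 6.002×10^7 Pa.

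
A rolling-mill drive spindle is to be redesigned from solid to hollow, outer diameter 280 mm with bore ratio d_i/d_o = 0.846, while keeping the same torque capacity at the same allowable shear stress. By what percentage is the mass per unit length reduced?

Equal τ_max and T ⇒ the solid shaft needs d_s³ = d_o³(1−k⁴), so d_s = 280·(1−0.846⁴)^(1/3) = 220.4 mm.
Area ratio A_h/A_s = d_o²(1−k²)/d_s² = (1−k²)/(1−k⁴)^(2/3) = 0.4588.
Mass saving = 1 − 0.4588 = 54.1 %.

54.1 %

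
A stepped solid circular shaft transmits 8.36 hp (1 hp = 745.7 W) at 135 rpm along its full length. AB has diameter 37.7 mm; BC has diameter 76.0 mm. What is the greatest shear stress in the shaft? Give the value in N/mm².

41.9 N/mm²

ω = 2π·135/60 = 14.14 rad/s, so T = P/ω = 8.36×745.7 / 14.14 = 441.0 N·m.
Under the same torque, τ_max = 16T/(πd³) is largest where d is smallest — segment AB (d = 37.7 mm).
τ_max = 16·441.0/(π·(0.0377)³) = 4.191×10^7 Pa.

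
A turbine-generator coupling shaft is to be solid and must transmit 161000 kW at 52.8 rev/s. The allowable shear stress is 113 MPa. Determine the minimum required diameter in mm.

280 mm

ω = 2π·52.8 = 331.8 rad/s, so T = P/ω = 161000×10³ / 331.8 = 485300 N·m.
For a solid shaft τ_max = 16T/(πd³), so d = (16T/(π τ_allow))^(1/3) = (16·485300/(π·1.13×10^8))^(1/3) = 0.2797 m.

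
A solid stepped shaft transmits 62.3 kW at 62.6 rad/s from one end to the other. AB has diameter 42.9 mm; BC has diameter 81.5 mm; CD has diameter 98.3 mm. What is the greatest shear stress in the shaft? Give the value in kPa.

64200 kPa

ω = 62.6 rad/s, so T = P/ω = 62.3×10³ / 62.60 = 995.2 N·m.
Under the same torque, τ_max = 16T/(πd³) is largest where d is smallest — segment AB (d = 42.9 mm).
τ_max = 16·995.2/(π·(0.0429)³) = 6.420×10^7 Pa.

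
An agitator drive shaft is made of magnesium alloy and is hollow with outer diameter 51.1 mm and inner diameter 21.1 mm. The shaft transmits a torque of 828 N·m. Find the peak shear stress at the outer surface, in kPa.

J = π(d_o⁴ − d_i⁴)/32 = π(0.0511⁴ − 0.0211⁴)/32 = 6.499×10^-7 m⁴.
τ_max = T·r/J = 828.0 × 0.0255 / 6.499×10^-7 = 3.255×10^7 Pa.

32500 kPa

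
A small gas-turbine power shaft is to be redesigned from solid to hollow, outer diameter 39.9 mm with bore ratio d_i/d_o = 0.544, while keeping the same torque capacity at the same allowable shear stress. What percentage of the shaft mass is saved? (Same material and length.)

Equal τ_max and T ⇒ the solid shaft needs d_s³ = d_o³(1−k⁴), so d_s = 39.9·(1−0.544⁴)^(1/3) = 38.70 mm.
Area ratio A_h/A_s = d_o²(1−k²)/d_s² = (1−k²)/(1−k⁴)^(2/3) = 0.7484.
Mass saving = 1 − 0.7484 = 25.2 %.

25.2 %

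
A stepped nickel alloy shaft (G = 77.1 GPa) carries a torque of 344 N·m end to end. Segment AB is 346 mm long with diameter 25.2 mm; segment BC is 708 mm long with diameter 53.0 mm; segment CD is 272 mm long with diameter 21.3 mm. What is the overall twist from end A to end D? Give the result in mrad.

J_AB = π(0.0252)⁴/32 = 3.96×10^-8 m⁴; J_BC = π(0.0530)⁴/32 = 7.75×10^-7 m⁴; J_CD = π(0.0213)⁴/32 = 2.02×10^-8 m⁴.
θ = (T/G)·Σ L_i/J_i = (344.0/77.1×10⁹)·(0.346/3.96×10^-8 + 0.708/7.75×10^-7 + 0.272/2.02×10^-8) = 0.1031 rad.

103 mrad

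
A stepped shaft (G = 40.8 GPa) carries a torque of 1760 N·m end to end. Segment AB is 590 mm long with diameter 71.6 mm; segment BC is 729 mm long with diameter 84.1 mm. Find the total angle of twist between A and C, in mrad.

16.3 mrad

J_AB = π(0.0716)⁴/32 = 2.58×10^-6 m⁴; J_BC = π(0.0841)⁴/32 = 4.91×10^-6 m⁴.
θ = (T/G)·Σ L_i/J_i = (1760/40.8×10⁹)·(0.590/2.58×10^-6 + 0.729/4.91×10^-6) = 0.01627 rad.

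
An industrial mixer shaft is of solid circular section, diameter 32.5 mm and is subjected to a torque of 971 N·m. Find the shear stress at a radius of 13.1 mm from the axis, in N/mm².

J = πd⁴/32 = π(0.0325)⁴/32 = 1.095×10^-7 m⁴.
Shear stress varies linearly with radius: τ = T·r/J = 971.0 × 0.0131 / 1.095×10^-7 = 1.161×10^8 Pa.

116 N/mm²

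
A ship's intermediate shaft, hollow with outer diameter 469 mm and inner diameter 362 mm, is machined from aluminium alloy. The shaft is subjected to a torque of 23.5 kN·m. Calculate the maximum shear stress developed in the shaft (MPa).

J = π(d_o⁴ − d_i⁴)/32 = π(0.469⁴ − 0.362⁴)/32 = 3.064×10^-3 m⁴.
τ_max = T·r/J = 23500 × 0.234 / 3.064×10^-3 = 1.799×10^6 Pa.

1.80 MPa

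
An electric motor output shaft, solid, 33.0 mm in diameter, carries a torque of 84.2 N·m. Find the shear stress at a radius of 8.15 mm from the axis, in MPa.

5.89 MPa

J = πd⁴/32 = π(0.0330)⁴/32 = 1.164×10^-7 m⁴.
Shear stress varies linearly with radius: τ = T·r/J = 84.20 × 0.00815 / 1.164×10^-7 = 5.894×10^6 Pa.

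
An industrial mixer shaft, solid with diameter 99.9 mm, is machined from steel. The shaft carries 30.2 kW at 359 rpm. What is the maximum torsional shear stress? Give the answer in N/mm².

4.10 N/mm²

ω = 2π·359/60 = 37.59 rad/s, so T = P/ω = 30.2×10³ / 37.59 = 803.3 N·m.
J = πd⁴/32 = π(0.0999)⁴/32 = 9.778×10^-6 m⁴.
τ_max = T·r/J = 803.3 × 0.0500 / 9.778×10^-6 = 4.104×10^6 Pa.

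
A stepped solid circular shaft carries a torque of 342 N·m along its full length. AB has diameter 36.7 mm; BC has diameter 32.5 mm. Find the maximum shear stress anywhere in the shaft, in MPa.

50.7 MPa

Under the same torque, τ_max = 16T/(πd³) is largest where d is smallest — segment BC (d = 32.5 mm).
τ_max = 16·342.0/(π·(0.0325)³) = 5.074×10^7 Pa.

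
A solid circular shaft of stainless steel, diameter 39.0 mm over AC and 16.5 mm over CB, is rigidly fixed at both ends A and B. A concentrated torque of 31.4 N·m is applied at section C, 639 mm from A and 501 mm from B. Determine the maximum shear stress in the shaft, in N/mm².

Compatibility: T_A·a/J_AC = T_B·b/J_CB with T_A + T_B = T₀.
J_AC = 2.27×10^-7 m⁴, J_CB = 7.28×10^-9 m⁴, so T_A = T₀·(J_AC/a)/((J_AC/a)+(J_CB/b)) = 30.17 N·m, T_B = 1.233 N·m.
τ in each portion: τ_AC = 2.59×10^6 Pa, τ_CB = 1.40×10^6 Pa; maximum is in AC.
τ_max = T_AC·r/J = 30.17·0.0195/2.27×10^-7 = 2.590×10^6 Pa.

2.59 N/mm²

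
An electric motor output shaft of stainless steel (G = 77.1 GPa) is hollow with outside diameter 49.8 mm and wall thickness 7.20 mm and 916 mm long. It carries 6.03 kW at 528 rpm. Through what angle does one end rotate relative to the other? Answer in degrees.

0.165°

ω = 2π·528/60 = 55.29 rad/s, so T = P/ω = 6.03×10³ / 55.29 = 109.1 N·m.
J = π(d_o⁴ − d_i⁴)/32 = π(0.0498⁴ − 0.0354⁴)/32 = 4.497×10^-7 m⁴.
θ = T·L/(G·J) = 109.1 × 0.916 / (77.1×10⁹ × 4.497×10^-7) = 2.881×10^-3 rad.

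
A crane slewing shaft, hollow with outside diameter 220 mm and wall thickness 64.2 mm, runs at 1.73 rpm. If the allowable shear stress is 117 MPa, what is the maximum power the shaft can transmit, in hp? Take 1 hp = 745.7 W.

57.6 hp

J = π(d_o⁴ − d_i⁴)/32 = π(0.220⁴ − 0.0916⁴)/32 = 2.231×10^-4 m⁴.
T_max = τ_allow·J/r = 1.17×10^8 × 2.231×10^-4 / 0.110 = 237300 N·m.
ω = 2π·1.73/60 = 0.1812 rad/s, so P_max = T_max·ω = 4.298×10^4 W.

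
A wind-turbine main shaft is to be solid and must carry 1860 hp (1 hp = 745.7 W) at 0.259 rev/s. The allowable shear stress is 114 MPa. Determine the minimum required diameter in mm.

ω = 2π·0.259 = 1.627 rad/s, so T = P/ω = 1860×745.7 / 1.627 = 852300 N·m.
For a solid shaft τ_max = 16T/(πd³), so d = (16T/(π τ_allow))^(1/3) = (16·852300/(π·1.14×10^8))^(1/3) = 0.3364 m.

336 mm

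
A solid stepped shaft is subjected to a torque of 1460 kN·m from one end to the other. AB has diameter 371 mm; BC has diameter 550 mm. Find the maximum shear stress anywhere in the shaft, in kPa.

146000 kPa

Under the same torque, τ_max = 16T/(πd³) is largest where d is smallest — segment AB (d = 371 mm).
τ_max = 16·1.460e6/(π·(0.371)³) = 1.456×10^8 Pa.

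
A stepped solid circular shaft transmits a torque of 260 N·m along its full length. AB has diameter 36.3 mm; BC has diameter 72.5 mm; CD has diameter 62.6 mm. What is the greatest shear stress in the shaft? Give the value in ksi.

Under the same torque, τ_max = 16T/(πd³) is largest where d is smallest — segment AB (d = 36.3 mm).
τ_max = 16·260.0/(π·(0.0363)³) = 2.768×10^7 Pa.

4.02 ksi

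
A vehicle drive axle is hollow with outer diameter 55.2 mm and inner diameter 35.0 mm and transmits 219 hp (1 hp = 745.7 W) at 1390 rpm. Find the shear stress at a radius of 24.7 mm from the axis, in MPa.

36.3 MPa

ω = 2π·1390/60 = 145.6 rad/s, so T = P/ω = 219×745.7 / 145.6 = 1122 N·m.
J = π(d_o⁴ − d_i⁴)/32 = π(0.0552⁴ − 0.0350⁴)/32 = 7.642×10^-7 m⁴.
Shear stress varies linearly with radius: τ = T·r/J = 1122 × 0.0247 / 7.642×10^-7 = 3.626×10^7 Pa.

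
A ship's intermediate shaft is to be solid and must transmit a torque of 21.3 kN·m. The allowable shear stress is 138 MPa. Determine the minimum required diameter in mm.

92.3 mm

For a solid shaft τ_max = 16T/(πd³), so d = (16T/(π τ_allow))^(1/3) = (16·21300/(π·1.38×10^8))^(1/3) = 0.09229 m.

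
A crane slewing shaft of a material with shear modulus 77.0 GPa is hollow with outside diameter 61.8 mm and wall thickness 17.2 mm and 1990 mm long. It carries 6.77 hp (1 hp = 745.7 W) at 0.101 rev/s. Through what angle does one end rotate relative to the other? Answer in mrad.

149 mrad

ω = 2π·0.101 = 0.6346 rad/s, so T = P/ω = 6.77×745.7 / 0.6346 = 7955 N·m.
J = π(d_o⁴ − d_i⁴)/32 = π(0.0618⁴ − 0.0274⁴)/32 = 1.377×10^-6 m⁴.
θ = T·L/(G·J) = 7955 × 1.99 / (77.0×10⁹ × 1.377×10^-6) = 0.1493 rad.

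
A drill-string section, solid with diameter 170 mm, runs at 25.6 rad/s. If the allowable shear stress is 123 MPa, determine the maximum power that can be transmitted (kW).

J = πd⁴/32 = π(0.170)⁴/32 = 8.200×10^-5 m⁴.
T_max = τ_allow·J/r = 1.23×10^8 × 8.200×10^-5 / 0.0850 = 118700 N·m.
ω = 25.6 rad/s, so P_max = T_max·ω = 3.038×10^6 W.

3040 kW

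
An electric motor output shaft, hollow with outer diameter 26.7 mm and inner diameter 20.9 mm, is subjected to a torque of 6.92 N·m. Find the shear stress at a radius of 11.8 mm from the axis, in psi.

J = π(d_o⁴ − d_i⁴)/32 = π(0.0267⁴ − 0.0209⁴)/32 = 3.116×10^-8 m⁴.
Shear stress varies linearly with radius: τ = T·r/J = 6.920 × 0.0118 / 3.116×10^-8 = 2.620×10^6 Pa.

380 psi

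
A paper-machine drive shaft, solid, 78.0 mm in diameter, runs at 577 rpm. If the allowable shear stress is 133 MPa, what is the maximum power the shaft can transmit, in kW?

J = πd⁴/32 = π(0.0780)⁴/32 = 3.634×10^-6 m⁴.
T_max = τ_allow·J/r = 1.33×10^8 × 3.634×10^-6 / 0.0390 = 12390 N·m.
ω = 2π·577/60 = 60.42 rad/s, so P_max = T_max·ω = 7.488×10^5 W.

749 kW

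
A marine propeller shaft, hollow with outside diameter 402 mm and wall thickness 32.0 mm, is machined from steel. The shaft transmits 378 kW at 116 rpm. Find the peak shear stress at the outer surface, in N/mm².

4.88 N/mm²

ω = 2π·116/60 = 12.15 rad/s, so T = P/ω = 378×10³ / 12.15 = 31120 N·m.
J = π(d_o⁴ − d_i⁴)/32 = π(0.402⁴ − 0.338⁴)/32 = 1.283×10^-3 m⁴.
τ_max = T·r/J = 31120 × 0.201 / 1.283×10^-3 = 4.877×10^6 Pa.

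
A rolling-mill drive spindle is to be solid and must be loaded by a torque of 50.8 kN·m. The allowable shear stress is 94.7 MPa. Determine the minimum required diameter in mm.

140 mm

For a solid shaft τ_max = 16T/(πd³), so d = (16T/(π τ_allow))^(1/3) = (16·50800/(π·9.47×10^7))^(1/3) = 0.1398 m.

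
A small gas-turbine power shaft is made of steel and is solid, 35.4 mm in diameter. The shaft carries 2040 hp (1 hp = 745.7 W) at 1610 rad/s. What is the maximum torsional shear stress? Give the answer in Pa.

1.08e8 Pa

ω = 1610 rad/s, so T = P/ω = 2040×745.7 / 1610 = 944.9 N·m.
J = πd⁴/32 = π(0.0354)⁴/32 = 1.542×10^-7 m⁴.
τ_max = T·r/J = 944.9 × 0.0177 / 1.542×10^-7 = 1.085×10^8 Pa.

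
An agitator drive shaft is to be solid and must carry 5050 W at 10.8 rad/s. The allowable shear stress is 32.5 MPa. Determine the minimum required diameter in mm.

ω = 10.8 rad/s, so T = P/ω = 5050 / 10.80 = 467.6 N·m.
For a solid shaft τ_max = 16T/(πd³), so d = (16T/(π τ_allow))^(1/3) = (16·467.6/(π·3.25×10^7))^(1/3) = 0.04185 m.

41.8 mm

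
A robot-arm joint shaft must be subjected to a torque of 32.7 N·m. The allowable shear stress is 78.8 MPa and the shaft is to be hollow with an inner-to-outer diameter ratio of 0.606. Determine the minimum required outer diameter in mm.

For a hollow shaft with d_i/d_o = 0.606: τ_max = 16T/(π d_o³ (1−k⁴)), so d_o = [16T/(π τ_allow (1−k⁴))]^(1/3) = [16·32.70/(π·7.88×10^7·0.8651)]^(1/3) = 0.01347 m.

13.5 mm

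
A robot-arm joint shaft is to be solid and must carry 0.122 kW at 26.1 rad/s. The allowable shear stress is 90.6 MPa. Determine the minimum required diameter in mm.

ω = 26.1 rad/s, so T = P/ω = 0.122×10³ / 26.10 = 4.674 N·m.
For a solid shaft τ_max = 16T/(πd³), so d = (16T/(π τ_allow))^(1/3) = (16·4.674/(π·9.06×10^7))^(1/3) = 0.006405 m.

6.41 mm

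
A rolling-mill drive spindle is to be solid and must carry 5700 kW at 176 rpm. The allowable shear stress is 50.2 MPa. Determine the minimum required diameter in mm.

315 mm

ω = 2π·176/60 = 18.43 rad/s, so T = P/ω = 5700×10³ / 18.43 = 309300 N·m.
For a solid shaft τ_max = 16T/(πd³), so d = (16T/(π τ_allow))^(1/3) = (16·309300/(π·5.02×10^7))^(1/3) = 0.3154 m.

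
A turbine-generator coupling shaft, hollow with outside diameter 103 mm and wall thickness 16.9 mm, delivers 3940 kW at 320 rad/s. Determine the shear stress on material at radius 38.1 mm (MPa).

ω = 320 rad/s, so T = P/ω = 3940×10³ / 320.0 = 12310 N·m.
J = π(d_o⁴ − d_i⁴)/32 = π(0.103⁴ − 0.0692⁴)/32 = 8.798×10^-6 m⁴.
Shear stress varies linearly with radius: τ = T·r/J = 12310 × 0.0381 / 8.798×10^-6 = 5.332×10^7 Pa.

53.3 MPa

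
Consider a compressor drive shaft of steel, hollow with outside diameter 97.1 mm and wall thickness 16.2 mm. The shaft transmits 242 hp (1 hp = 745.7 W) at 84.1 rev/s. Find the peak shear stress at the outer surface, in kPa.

ω = 2π·84.1 = 528.4 rad/s, so T = P/ω = 242×745.7 / 528.4 = 341.5 N·m.
J = π(d_o⁴ − d_i⁴)/32 = π(0.0971⁴ − 0.0647⁴)/32 = 7.007×10^-6 m⁴.
τ_max = T·r/J = 341.5 × 0.0485 / 7.007×10^-6 = 2.366×10^6 Pa.

2370 kPa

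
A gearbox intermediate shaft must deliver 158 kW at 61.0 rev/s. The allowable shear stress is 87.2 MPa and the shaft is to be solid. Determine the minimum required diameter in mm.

ω = 2π·61.0 = 383.3 rad/s, so T = P/ω = 158×10³ / 383.3 = 412.2 N·m.
For a solid shaft τ_max = 16T/(πd³), so d = (16T/(π τ_allow))^(1/3) = (16·412.2/(π·8.72×10^7))^(1/3) = 0.02888 m.

28.9 mm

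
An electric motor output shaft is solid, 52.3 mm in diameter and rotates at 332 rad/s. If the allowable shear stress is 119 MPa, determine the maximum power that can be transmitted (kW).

1110 kW

J = πd⁴/32 = π(0.0523)⁴/32 = 7.345×10^-7 m⁴.
T_max = τ_allow·J/r = 1.19×10^8 × 7.345×10^-7 / 0.0261 = 3343 N·m.
ω = 332 rad/s, so P_max = T_max·ω = 1.110×10^6 W.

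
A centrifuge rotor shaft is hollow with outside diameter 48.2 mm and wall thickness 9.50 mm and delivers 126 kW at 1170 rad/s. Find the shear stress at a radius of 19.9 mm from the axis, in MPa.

ω = 1170 rad/s, so T = P/ω = 126×10³ / 1170 = 107.7 N·m.
J = π(d_o⁴ − d_i⁴)/32 = π(0.0482⁴ − 0.0292⁴)/32 = 4.585×10^-7 m⁴.
Shear stress varies linearly with radius: τ = T·r/J = 107.7 × 0.0199 / 4.585×10^-7 = 4.674×10^6 Pa.

4.67 MPa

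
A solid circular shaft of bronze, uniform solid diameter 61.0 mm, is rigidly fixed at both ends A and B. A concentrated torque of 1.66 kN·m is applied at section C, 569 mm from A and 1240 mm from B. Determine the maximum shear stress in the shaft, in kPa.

25500 kPa

With uniform GJ and both ends fixed, compatibility θ_AC = θ_CB gives T_A·a = T_B·b, together with T_A + T_B = T₀.
T_A = T₀·b/(a+b) = 1660·1240/1809 = 1138 N·m; T_B = 522.1 N·m.
τ in each portion: τ_AC = 2.55×10^7 Pa, τ_CB = 1.17×10^7 Pa; maximum is in AC.
τ_max = T_AC·r/J = 1138·0.0305/1.36×10^-6 = 2.553×10^7 Pa.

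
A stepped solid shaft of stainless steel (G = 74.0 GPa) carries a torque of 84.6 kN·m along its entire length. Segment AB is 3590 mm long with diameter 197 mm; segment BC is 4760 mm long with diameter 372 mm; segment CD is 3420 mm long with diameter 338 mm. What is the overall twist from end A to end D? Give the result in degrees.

1.93°

J_AB = π(0.197)⁴/32 = 1.48×10^-4 m⁴; J_BC = π(0.372)⁴/32 = 1.88×10^-3 m⁴; J_CD = π(0.338)⁴/32 = 1.28×10^-3 m⁴.
θ = (T/G)·Σ L_i/J_i = (84600/74.0×10⁹)·(3.59/1.48×10^-4 + 4.76/1.88×10^-3 + 3.42/1.28×10^-3) = 0.03370 rad.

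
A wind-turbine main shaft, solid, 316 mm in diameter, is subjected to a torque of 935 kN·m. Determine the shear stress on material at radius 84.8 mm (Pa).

8.10e7 Pa

J = πd⁴/32 = π(0.316)⁴/32 = 9.789×10^-4 m⁴.
Shear stress varies linearly with radius: τ = T·r/J = 935000 × 0.0848 / 9.789×10^-4 = 8.100×10^7 Pa.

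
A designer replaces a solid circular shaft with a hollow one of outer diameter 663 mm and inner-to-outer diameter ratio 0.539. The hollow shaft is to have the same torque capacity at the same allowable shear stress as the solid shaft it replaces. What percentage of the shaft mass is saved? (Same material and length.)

Equal τ_max and T ⇒ the solid shaft needs d_s³ = d_o³(1−k⁴), so d_s = 663·(1−0.539⁴)^(1/3) = 643.8 mm.
Area ratio A_h/A_s = d_o²(1−k²)/d_s² = (1−k²)/(1−k⁴)^(2/3) = 0.7524.
Mass saving = 1 − 0.7524 = 24.8 %.

24.8 %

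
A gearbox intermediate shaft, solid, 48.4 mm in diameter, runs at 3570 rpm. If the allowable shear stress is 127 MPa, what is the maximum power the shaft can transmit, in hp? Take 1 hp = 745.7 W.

J = πd⁴/32 = π(0.0484)⁴/32 = 5.387×10^-7 m⁴.
T_max = τ_allow·J/r = 1.27×10^8 × 5.387×10^-7 / 0.0242 = 2827 N·m.
ω = 2π·3570/60 = 373.8 rad/s, so P_max = T_max·ω = 1.057×10^6 W.

1420 hp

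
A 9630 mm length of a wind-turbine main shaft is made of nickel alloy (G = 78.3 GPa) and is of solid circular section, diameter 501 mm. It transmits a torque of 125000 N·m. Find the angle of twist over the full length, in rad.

0.00249 rad

J = πd⁴/32 = π(0.501)⁴/32 = 6.185×10^-3 m⁴.
θ = T·L/(G·J) = 125000 × 9.63 / (78.3×10⁹ × 6.185×10^-3) = 2.486×10^-3 rad.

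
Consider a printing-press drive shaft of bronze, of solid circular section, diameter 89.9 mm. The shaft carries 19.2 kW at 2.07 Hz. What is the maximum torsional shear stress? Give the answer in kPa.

10300 kPa

ω = 2π·2.07 = 13.01 rad/s, so T = P/ω = 19.2×10³ / 13.01 = 1476 N·m.
J = πd⁴/32 = π(0.0899)⁴/32 = 6.413×10^-6 m⁴.
τ_max = T·r/J = 1476 × 0.0450 / 6.413×10^-6 = 1.035×10^7 Pa.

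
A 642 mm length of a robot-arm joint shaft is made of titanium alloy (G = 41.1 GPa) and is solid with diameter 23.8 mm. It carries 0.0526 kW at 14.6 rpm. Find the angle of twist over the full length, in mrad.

17.1 mrad

ω = 2π·14.6/60 = 1.529 rad/s, so T = P/ω = 0.0526×10³ / 1.529 = 34.40 N·m.
J = πd⁴/32 = π(0.0238)⁴/32 = 3.150×10^-8 m⁴.
θ = T·L/(G·J) = 34.40 × 0.642 / (41.1×10⁹ × 3.150×10^-8) = 0.01706 rad.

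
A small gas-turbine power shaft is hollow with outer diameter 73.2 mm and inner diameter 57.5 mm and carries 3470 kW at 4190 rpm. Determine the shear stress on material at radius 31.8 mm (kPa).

ω = 2π·4190/60 = 438.8 rad/s, so T = P/ω = 3470×10³ / 438.8 = 7908 N·m.
J = π(d_o⁴ − d_i⁴)/32 = π(0.0732⁴ − 0.0575⁴)/32 = 1.745×10^-6 m⁴.
Shear stress varies linearly with radius: τ = T·r/J = 7908 × 0.0318 / 1.745×10^-6 = 1.441×10^8 Pa.

144000 kPa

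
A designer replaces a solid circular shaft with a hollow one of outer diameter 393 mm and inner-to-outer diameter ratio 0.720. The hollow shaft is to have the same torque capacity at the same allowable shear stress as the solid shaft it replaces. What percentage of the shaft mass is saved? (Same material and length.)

Equal τ_max and T ⇒ the solid shaft needs d_s³ = d_o³(1−k⁴), so d_s = 393·(1−0.720⁴)^(1/3) = 354.1 mm.
Area ratio A_h/A_s = d_o²(1−k²)/d_s² = (1−k²)/(1−k⁴)^(2/3) = 0.5933.
Mass saving = 1 − 0.5933 = 40.7 %.

40.7 %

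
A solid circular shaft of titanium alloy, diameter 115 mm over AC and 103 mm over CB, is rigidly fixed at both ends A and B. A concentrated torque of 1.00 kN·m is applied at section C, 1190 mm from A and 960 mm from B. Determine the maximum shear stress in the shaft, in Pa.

Compatibility: T_A·a/J_AC = T_B·b/J_CB with T_A + T_B = T₀.
J_AC = 1.72×10^-5 m⁴, J_CB = 1.10×10^-5 m⁴, so T_A = T₀·(J_AC/a)/((J_AC/a)+(J_CB/b)) = 556.3 N·m, T_B = 443.7 N·m.
τ in each portion: τ_AC = 1.86×10^6 Pa, τ_CB = 2.07×10^6 Pa; maximum is in CB.
τ_max = T_CB·r/J = 443.7·0.0515/1.10×10^-5 = 2.068×10^6 Pa.

2.07e6 Pa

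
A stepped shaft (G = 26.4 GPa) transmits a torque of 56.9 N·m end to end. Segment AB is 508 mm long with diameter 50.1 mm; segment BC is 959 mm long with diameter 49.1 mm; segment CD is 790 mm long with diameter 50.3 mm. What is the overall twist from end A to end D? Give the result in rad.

J_AB = π(0.0501)⁴/32 = 6.19×10^-7 m⁴; J_BC = π(0.0491)⁴/32 = 5.71×10^-7 m⁴; J_CD = π(0.0503)⁴/32 = 6.28×10^-7 m⁴.
θ = (T/G)·Σ L_i/J_i = (56.90/26.4×10⁹)·(0.508/6.19×10^-7 + 0.959/5.71×10^-7 + 0.790/6.28×10^-7) = 8.102×10^-3 rad.

0.00810 rad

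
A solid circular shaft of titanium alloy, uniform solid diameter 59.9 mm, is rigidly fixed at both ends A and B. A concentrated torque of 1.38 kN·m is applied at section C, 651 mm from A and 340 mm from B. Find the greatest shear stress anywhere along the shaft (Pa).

With uniform GJ and both ends fixed, compatibility θ_AC = θ_CB gives T_A·a = T_B·b, together with T_A + T_B = T₀.
T_A = T₀·b/(a+b) = 1380·340/991.0 = 473.5 N·m; T_B = 906.5 N·m.
τ in each portion: τ_AC = 1.12×10^7 Pa, τ_CB = 2.15×10^7 Pa; maximum is in CB.
τ_max = T_CB·r/J = 906.5·0.0300/1.26×10^-6 = 2.148×10^7 Pa.

2.15e7 Pa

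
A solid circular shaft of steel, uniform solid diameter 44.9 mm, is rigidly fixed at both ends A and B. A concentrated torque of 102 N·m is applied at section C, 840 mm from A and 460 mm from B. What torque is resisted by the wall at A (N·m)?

36.1 N·m

With uniform GJ and both ends fixed, compatibility θ_AC = θ_CB gives T_A·a = T_B·b, together with T_A + T_B = T₀.
T_A = T₀·b/(a+b) = 102.0·460/1300 = 36.09 N·m; T_B = 65.91 N·m.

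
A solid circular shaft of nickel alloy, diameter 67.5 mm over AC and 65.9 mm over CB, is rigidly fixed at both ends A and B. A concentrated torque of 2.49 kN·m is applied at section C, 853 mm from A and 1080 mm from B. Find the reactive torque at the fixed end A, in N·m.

1450 N·m

Compatibility: T_A·a/J_AC = T_B·b/J_CB with T_A + T_B = T₀.
J_AC = 2.04×10^-6 m⁴, J_CB = 1.85×10^-6 m⁴, so T_A = T₀·(J_AC/a)/((J_AC/a)+(J_CB/b)) = 1450 N·m, T_B = 1040 N·m.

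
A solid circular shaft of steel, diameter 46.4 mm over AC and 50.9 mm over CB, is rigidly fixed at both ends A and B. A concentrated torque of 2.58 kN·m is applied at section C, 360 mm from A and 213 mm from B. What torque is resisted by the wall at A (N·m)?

Compatibility: T_A·a/J_AC = T_B·b/J_CB with T_A + T_B = T₀.
J_AC = 4.55×10^-7 m⁴, J_CB = 6.59×10^-7 m⁴, so T_A = T₀·(J_AC/a)/((J_AC/a)+(J_CB/b)) = 748.4 N·m, T_B = 1832 N·m.

748 N·m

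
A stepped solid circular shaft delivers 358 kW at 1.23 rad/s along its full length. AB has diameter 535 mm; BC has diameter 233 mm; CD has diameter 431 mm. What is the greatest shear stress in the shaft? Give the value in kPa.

117000 kPa

ω = 1.23 rad/s, so T = P/ω = 358×10³ / 1.230 = 291100 N·m.
Under the same torque, τ_max = 16T/(πd³) is largest where d is smallest — segment BC (d = 233 mm).
τ_max = 16·291100/(π·(0.233)³) = 1.172×10^8 Pa.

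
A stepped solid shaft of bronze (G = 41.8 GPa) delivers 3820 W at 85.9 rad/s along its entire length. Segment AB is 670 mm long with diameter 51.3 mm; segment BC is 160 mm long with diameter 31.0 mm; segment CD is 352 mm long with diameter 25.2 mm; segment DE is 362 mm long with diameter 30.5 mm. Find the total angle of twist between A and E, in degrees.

0.969°

ω = 85.9 rad/s, so T = P/ω = 3820 / 85.90 = 44.47 N·m.
J_AB = π(0.0513)⁴/32 = 6.80×10^-7 m⁴; J_BC = π(0.0310)⁴/32 = 9.07×10^-8 m⁴; J_CD = π(0.0252)⁴/32 = 3.96×10^-8 m⁴; J_DE = π(0.0305)⁴/32 = 8.50×10^-8 m⁴.
θ = (T/G)·Σ L_i/J_i = (44.47/41.8×10⁹)·(0.670/6.80×10^-7 + 0.160/9.07×10^-8 + 0.352/3.96×10^-8 + 0.362/8.50×10^-8) = 0.01692 rad.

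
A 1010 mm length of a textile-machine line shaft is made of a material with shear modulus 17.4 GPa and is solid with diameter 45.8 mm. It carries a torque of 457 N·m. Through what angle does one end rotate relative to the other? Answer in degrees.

J = πd⁴/32 = π(0.0458)⁴/32 = 4.320×10^-7 m⁴.
θ = T·L/(G·J) = 457.0 × 1.01 / (17.4×10⁹ × 4.320×10^-7) = 0.06141 rad.

3.52°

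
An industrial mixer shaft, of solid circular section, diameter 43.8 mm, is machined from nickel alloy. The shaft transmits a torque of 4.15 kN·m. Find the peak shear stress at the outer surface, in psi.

J = πd⁴/32 = π(0.0438)⁴/32 = 3.613×10^-7 m⁴.
τ_max = T·r/J = 4150 × 0.0219 / 3.613×10^-7 = 2.515×10^8 Pa.

36500 psi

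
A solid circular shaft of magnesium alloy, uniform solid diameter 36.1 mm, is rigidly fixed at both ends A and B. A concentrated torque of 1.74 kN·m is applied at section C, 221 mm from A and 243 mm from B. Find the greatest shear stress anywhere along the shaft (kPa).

98600 kPa

With uniform GJ and both ends fixed, compatibility θ_AC = θ_CB gives T_A·a = T_B·b, together with T_A + T_B = T₀.
T_A = T₀·b/(a+b) = 1740·243/464.0 = 911.2 N·m; T_B = 828.8 N·m.
τ in each portion: τ_AC = 9.86×10^7 Pa, τ_CB = 8.97×10^7 Pa; maximum is in AC.
τ_max = T_AC·r/J = 911.2·0.0181/1.67×10^-7 = 9.865×10^7 Pa.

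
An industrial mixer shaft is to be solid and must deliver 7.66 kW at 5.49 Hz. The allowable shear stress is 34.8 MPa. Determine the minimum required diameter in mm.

31.9 mm

ω = 2π·5.49 = 34.49 rad/s, so T = P/ω = 7.66×10³ / 34.49 = 222.1 N·m.
For a solid shaft τ_max = 16T/(πd³), so d = (16T/(π τ_allow))^(1/3) = (16·222.1/(π·3.48×10^7))^(1/3) = 0.03191 m.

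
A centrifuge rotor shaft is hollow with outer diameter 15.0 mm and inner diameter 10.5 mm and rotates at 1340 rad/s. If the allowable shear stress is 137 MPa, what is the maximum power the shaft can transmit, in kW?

92.4 kW

J = π(d_o⁴ − d_i⁴)/32 = π(0.0150⁴ − 0.0105⁴)/32 = 3.777×10^-9 m⁴.
T_max = τ_allow·J/r = 1.37×10^8 × 3.777×10^-9 / 0.00750 = 68.99 N·m.
ω = 1340 rad/s, so P_max = T_max·ω = 9.245×10^4 W.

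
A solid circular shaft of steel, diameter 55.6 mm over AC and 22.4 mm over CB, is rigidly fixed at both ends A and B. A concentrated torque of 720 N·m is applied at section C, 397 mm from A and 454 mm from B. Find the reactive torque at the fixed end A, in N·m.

Compatibility: T_A·a/J_AC = T_B·b/J_CB with T_A + T_B = T₀.
J_AC = 9.38×10^-7 m⁴, J_CB = 2.47×10^-8 m⁴, so T_A = T₀·(J_AC/a)/((J_AC/a)+(J_CB/b)) = 703.8 N·m, T_B = 16.21 N·m.

704 N·m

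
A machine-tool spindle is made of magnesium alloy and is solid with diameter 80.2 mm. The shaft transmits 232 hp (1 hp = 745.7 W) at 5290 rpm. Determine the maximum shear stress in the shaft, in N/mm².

3.08 N/mm²

ω = 2π·5290/60 = 554.0 rad/s, so T = P/ω = 232×745.7 / 554.0 = 312.3 N·m.
J = πd⁴/32 = π(0.0802)⁴/32 = 4.062×10^-6 m⁴.
τ_max = T·r/J = 312.3 × 0.0401 / 4.062×10^-6 = 3.083×10^6 Pa.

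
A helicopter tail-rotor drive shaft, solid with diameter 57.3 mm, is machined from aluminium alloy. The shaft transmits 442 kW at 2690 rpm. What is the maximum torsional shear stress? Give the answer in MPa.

ω = 2π·2690/60 = 281.7 rad/s, so T = P/ω = 442×10³ / 281.7 = 1569 N·m.
J = πd⁴/32 = π(0.0573)⁴/32 = 1.058×10^-6 m⁴.
τ_max = T·r/J = 1569 × 0.0286 / 1.058×10^-6 = 4.248×10^7 Pa.

42.5 MPa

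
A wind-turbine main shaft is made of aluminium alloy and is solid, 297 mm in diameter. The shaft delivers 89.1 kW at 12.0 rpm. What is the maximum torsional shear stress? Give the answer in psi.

2000 psi

ω = 2π·12.0/60 = 1.257 rad/s, so T = P/ω = 89.1×10³ / 1.257 = 70900 N·m.
J = πd⁴/32 = π(0.297)⁴/32 = 7.639×10^-4 m⁴.
τ_max = T·r/J = 70900 × 0.148 / 7.639×10^-4 = 1.378×10^7 Pa.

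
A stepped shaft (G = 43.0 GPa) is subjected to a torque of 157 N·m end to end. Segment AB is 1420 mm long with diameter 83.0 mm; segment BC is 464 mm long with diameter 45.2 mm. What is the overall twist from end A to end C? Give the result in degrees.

J_AB = π(0.0830)⁴/32 = 4.66×10^-6 m⁴; J_BC = π(0.0452)⁴/32 = 4.10×10^-7 m⁴.
θ = (T/G)·Σ L_i/J_i = (157.0/43.0×10⁹)·(1.42/4.66×10^-6 + 0.464/4.10×10^-7) = 5.247×10^-3 rad.

0.301°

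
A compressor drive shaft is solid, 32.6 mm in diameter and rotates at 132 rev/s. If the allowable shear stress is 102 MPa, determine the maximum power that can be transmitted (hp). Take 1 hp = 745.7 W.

772 hp

J = πd⁴/32 = π(0.0326)⁴/32 = 1.109×10^-7 m⁴.
T_max = τ_allow·J/r = 1.02×10^8 × 1.109×10^-7 / 0.0163 = 693.9 N·m.
ω = 2π·132 = 829.4 rad/s, so P_max = T_max·ω = 5.755×10^5 W.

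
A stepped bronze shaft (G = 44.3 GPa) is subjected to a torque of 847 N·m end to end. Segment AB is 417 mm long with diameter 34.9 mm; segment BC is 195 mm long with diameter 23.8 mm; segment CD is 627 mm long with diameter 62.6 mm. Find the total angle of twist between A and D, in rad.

J_AB = π(0.0349)⁴/32 = 1.46×10^-7 m⁴; J_BC = π(0.0238)⁴/32 = 3.15×10^-8 m⁴; J_CD = π(0.0626)⁴/32 = 1.51×10^-6 m⁴.
θ = (T/G)·Σ L_i/J_i = (847.0/44.3×10⁹)·(0.417/1.46×10^-7 + 0.195/3.15×10^-8 + 0.627/1.51×10^-6) = 0.1811 rad.

0.181 rad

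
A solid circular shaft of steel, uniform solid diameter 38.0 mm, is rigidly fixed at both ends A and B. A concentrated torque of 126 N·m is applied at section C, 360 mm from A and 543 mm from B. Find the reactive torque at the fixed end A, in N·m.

With uniform GJ and both ends fixed, compatibility θ_AC = θ_CB gives T_A·a = T_B·b, together with T_A + T_B = T₀.
T_A = T₀·b/(a+b) = 126.0·543/903.0 = 75.77 N·m; T_B = 50.23 N·m.

75.8 N·m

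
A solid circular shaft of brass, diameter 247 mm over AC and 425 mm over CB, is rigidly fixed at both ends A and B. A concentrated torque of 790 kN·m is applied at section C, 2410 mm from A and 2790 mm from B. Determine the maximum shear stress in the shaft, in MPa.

Compatibility: T_A·a/J_AC = T_B·b/J_CB with T_A + T_B = T₀.
J_AC = 3.65×10^-4 m⁴, J_CB = 3.20×10^-3 m⁴, so T_A = T₀·(J_AC/a)/((J_AC/a)+(J_CB/b)) = 92170 N·m, T_B = 697800 N·m.
τ in each portion: τ_AC = 3.11×10^7 Pa, τ_CB = 4.63×10^7 Pa; maximum is in CB.
τ_max = T_CB·r/J = 697800·0.212/3.20×10^-3 = 4.630×10^7 Pa.

46.3 MPa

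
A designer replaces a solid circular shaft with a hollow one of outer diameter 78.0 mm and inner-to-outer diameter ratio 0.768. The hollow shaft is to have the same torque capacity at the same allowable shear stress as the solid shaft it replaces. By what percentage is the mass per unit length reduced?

45.5 %

Equal τ_max and T ⇒ the solid shaft needs d_s³ = d_o³(1−k⁴), so d_s = 78.0·(1−0.768⁴)^(1/3) = 67.64 mm.
Area ratio A_h/A_s = d_o²(1−k²)/d_s² = (1−k²)/(1−k⁴)^(2/3) = 0.5455.
Mass saving = 1 − 0.5455 = 45.5 %.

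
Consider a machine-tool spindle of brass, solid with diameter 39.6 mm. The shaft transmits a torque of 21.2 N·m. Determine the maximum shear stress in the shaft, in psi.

J = πd⁴/32 = π(0.0396)⁴/32 = 2.414×10^-7 m⁴.
τ_max = T·r/J = 21.20 × 0.0198 / 2.414×10^-7 = 1.739×10^6 Pa.

252 psi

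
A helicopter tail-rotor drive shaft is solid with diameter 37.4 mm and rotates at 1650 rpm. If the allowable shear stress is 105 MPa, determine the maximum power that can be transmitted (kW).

186 kW

J = πd⁴/32 = π(0.0374)⁴/32 = 1.921×10^-7 m⁴.
T_max = τ_allow·J/r = 1.05×10^8 × 1.921×10^-7 / 0.0187 = 1079 N·m.
ω = 2π·1650/60 = 172.8 rad/s, so P_max = T_max·ω = 1.864×10^5 W.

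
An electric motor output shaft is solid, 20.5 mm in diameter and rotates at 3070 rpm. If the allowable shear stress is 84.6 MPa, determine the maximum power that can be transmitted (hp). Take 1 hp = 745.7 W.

61.7 hp

J = πd⁴/32 = π(0.0205)⁴/32 = 1.734×10^-8 m⁴.
T_max = τ_allow·J/r = 8.46×10^7 × 1.734×10^-8 / 0.0103 = 143.1 N·m.
ω = 2π·3070/60 = 321.5 rad/s, so P_max = T_max·ω = 4.601×10^4 W.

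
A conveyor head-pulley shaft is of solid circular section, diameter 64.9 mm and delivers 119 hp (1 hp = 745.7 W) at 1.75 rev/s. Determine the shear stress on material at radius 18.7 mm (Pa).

ω = 2π·1.75 = 11.00 rad/s, so T = P/ω = 119×745.7 / 11.00 = 8070 N·m.
J = πd⁴/32 = π(0.0649)⁴/32 = 1.742×10^-6 m⁴.
Shear stress varies linearly with radius: τ = T·r/J = 8070 × 0.0187 / 1.742×10^-6 = 8.665×10^7 Pa.

8.66e7 Pa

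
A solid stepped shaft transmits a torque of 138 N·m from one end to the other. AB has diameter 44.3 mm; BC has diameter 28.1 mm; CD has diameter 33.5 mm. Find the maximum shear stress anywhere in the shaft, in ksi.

4.59 ksi

Under the same torque, τ_max = 16T/(πd³) is largest where d is smallest — segment BC (d = 28.1 mm).
τ_max = 16·138.0/(π·(0.0281)³) = 3.168×10^7 Pa.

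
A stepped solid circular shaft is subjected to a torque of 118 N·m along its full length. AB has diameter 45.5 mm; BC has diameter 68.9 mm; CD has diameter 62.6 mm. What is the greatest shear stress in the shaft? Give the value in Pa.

6.38e6 Pa

Under the same torque, τ_max = 16T/(πd³) is largest where d is smallest — segment AB (d = 45.5 mm).
τ_max = 16·118.0/(π·(0.0455)³) = 6.380×10^6 Pa.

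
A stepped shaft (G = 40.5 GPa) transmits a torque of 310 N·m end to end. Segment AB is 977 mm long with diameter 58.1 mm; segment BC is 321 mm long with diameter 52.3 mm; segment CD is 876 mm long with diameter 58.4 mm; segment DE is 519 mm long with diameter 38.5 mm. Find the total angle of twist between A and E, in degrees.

J_AB = π(0.0581)⁴/32 = 1.12×10^-6 m⁴; J_BC = π(0.0523)⁴/32 = 7.35×10^-7 m⁴; J_CD = π(0.0584)⁴/32 = 1.14×10^-6 m⁴; J_DE = π(0.0385)⁴/32 = 2.16×10^-7 m⁴.
θ = (T/G)·Σ L_i/J_i = (310.0/40.5×10⁹)·(0.977/1.12×10^-6 + 0.321/7.35×10^-7 + 0.876/1.14×10^-6 + 0.519/2.16×10^-7) = 0.03432 rad.

1.97°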